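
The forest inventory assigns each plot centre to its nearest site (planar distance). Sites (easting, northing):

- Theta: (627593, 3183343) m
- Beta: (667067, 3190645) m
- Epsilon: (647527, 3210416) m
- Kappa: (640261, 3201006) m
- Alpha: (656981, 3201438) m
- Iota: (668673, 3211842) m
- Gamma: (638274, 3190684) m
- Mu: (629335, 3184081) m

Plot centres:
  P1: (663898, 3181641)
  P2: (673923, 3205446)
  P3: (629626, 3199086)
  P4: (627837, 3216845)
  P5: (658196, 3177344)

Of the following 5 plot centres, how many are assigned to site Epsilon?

P1 → Beta
P2 → Iota
P3 → Kappa
P4 → Kappa
P5 → Beta
0 of the 5 go to Epsilon.

0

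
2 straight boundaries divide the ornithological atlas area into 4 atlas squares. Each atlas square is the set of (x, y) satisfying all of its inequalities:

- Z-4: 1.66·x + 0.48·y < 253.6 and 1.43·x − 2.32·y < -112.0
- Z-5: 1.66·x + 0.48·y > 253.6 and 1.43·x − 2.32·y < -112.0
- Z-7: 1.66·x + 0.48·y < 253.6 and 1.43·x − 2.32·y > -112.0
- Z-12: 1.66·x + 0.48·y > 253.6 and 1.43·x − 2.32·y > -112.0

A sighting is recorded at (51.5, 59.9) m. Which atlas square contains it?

Z-7

1.66·51.5 + 0.48·59.9 = 114.242, which is < 253.6
1.43·51.5 − 2.32·59.9 = -65.323, which is > -112.0
This sign pattern matches Z-7.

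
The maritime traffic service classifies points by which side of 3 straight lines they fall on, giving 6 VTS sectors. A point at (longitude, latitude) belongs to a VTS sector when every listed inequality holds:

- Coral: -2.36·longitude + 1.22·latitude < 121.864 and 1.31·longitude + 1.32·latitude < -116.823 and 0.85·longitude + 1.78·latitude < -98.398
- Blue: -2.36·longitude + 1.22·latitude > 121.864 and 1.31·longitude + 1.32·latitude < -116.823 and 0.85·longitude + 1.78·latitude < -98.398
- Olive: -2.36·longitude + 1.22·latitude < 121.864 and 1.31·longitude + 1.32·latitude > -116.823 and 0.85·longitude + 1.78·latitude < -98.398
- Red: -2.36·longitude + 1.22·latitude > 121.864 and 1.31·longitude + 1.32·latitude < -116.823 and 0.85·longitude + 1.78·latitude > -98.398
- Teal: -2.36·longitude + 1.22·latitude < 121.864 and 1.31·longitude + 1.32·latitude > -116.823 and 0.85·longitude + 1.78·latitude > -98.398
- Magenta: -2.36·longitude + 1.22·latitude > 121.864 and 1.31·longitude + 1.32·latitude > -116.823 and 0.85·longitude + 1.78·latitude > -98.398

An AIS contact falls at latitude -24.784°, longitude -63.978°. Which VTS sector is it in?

-2.36·-63.978 + 1.22·-24.784 = 120.752, which is < 121.864
1.31·-63.978 + 1.32·-24.784 = -116.526, which is > -116.823
0.85·-63.978 + 1.78·-24.784 = -98.497, which is < -98.398
This sign pattern matches Olive.

Olive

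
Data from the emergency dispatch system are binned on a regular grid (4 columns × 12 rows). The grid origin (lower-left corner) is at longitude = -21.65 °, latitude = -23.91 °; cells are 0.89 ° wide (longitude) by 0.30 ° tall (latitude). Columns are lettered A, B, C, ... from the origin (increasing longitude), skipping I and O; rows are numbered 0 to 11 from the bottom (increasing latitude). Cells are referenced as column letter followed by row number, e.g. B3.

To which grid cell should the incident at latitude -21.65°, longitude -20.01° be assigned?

Column index: ⌊(-20.01 − -21.65) / 0.89⌋ = ⌊1.843⌋ = 1 → column B
Row offset from origin: ⌊(-21.65 − -23.91) / 0.30⌋ = ⌊7.533⌋ = 7 → row 7

B7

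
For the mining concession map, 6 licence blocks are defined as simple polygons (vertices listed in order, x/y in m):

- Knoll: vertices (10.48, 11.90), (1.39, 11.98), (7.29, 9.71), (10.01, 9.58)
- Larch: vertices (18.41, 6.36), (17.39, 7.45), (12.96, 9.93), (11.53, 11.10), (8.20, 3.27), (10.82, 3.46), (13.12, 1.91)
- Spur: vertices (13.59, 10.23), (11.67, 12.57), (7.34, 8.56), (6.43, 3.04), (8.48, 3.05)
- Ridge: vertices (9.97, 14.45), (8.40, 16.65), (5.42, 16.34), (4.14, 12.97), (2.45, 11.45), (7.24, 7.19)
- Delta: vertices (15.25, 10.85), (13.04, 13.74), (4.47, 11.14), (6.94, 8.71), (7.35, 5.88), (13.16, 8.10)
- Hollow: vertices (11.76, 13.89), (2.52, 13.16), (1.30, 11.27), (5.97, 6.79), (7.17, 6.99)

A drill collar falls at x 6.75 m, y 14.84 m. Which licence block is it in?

Ridge

Cast a ray rightward from (6.75, 14.84). For each polygon, the edges (by vertex number in listed order) whose endpoints lie on opposite sides of y = 14.84, where each meets that height, and whether that is right or left of the point:
Knoll: no edge straddles that height → 0 crossings.
Larch: no edge straddles that height → 0 crossings.
Spur: no edge straddles that height → 0 crossings.
Ridge: 1–2 at x≈9.692 (right), 3–4 at x≈4.850 (left) → 1 crossing.
Delta: no edge straddles that height → 0 crossings.
Hollow: no edge straddles that height → 0 crossings.
Only Ridge has an odd count, so the point is inside Ridge.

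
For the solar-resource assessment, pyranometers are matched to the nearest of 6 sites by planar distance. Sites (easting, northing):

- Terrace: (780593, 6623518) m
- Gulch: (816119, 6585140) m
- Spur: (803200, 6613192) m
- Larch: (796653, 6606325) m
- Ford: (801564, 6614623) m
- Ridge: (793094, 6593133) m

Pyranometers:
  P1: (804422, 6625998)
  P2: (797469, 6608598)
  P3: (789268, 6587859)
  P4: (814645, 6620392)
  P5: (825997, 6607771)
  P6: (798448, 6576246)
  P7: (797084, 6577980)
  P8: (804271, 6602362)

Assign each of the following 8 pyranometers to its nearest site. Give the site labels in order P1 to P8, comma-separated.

Ford, Larch, Ridge, Spur, Spur, Ridge, Ridge, Larch

P1 → Ford (d²=137558789.00)
P2 → Larch (d²=5832385.00)
P3 → Ridge (d²=42453352.00)
P4 → Spur (d²=182828025.00)
P5 → Spur (d²=549090450.00)
P6 → Ridge (d²=313836085.00)
P7 → Ridge (d²=245533509.00)
P8 → Larch (d²=73739293.00)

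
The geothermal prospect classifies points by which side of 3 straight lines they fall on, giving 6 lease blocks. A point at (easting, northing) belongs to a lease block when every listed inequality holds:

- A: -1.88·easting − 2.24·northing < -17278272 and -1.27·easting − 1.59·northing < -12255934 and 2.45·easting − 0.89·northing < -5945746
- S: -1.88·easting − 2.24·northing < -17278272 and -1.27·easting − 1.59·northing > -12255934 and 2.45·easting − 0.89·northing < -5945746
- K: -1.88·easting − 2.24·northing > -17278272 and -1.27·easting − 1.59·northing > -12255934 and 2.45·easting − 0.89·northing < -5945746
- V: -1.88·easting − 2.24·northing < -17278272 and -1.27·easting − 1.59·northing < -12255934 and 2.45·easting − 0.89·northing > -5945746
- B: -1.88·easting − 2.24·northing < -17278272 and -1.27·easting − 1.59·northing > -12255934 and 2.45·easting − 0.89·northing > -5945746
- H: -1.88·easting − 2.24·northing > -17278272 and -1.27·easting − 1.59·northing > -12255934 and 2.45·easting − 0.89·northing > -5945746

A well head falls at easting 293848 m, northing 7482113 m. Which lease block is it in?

-1.88·293848 − 2.24·7482113 = -17312367.360, which is < -17278272
-1.27·293848 − 1.59·7482113 = -12269746.630, which is < -12255934
2.45·293848 − 0.89·7482113 = -5939152.970, which is > -5945746
This sign pattern matches V.

V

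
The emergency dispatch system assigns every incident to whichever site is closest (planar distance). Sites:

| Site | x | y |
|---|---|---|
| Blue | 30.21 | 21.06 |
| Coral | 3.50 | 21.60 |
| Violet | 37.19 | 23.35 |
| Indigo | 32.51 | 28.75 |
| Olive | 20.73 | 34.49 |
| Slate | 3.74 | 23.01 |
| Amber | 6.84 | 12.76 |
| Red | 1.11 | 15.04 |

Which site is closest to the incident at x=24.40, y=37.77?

Olive

Squared distances to each site:
Blue: 312.980; Coral: 698.279; Violet: 371.521; Indigo: 147.133; Olive: 24.227; Slate: 644.693; Amber: 933.854; Red: 1059.077.
Minimum at Olive.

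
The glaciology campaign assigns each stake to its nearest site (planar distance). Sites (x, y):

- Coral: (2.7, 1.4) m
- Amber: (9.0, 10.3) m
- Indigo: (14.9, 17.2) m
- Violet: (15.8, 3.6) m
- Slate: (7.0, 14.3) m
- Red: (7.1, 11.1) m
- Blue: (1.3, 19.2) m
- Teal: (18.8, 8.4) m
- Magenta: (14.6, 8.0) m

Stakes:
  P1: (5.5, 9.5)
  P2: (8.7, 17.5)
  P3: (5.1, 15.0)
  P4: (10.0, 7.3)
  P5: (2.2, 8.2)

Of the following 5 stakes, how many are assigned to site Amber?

P1 → Red
P2 → Slate
P3 → Slate
P4 → Amber
P5 → Red
1 of the 5 goes to Amber.

1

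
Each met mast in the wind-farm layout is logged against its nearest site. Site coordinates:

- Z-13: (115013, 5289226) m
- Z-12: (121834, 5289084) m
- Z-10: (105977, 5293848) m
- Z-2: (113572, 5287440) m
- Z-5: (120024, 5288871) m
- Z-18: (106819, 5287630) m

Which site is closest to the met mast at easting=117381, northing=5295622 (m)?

Z-13

Squared distances to each site:
Z-13: 46516240.000; Z-12: 62574653.000; Z-10: 133198292.000; Z-2: 81453605.000; Z-5: 52561450.000; Z-18: 175427908.000.
Minimum at Z-13.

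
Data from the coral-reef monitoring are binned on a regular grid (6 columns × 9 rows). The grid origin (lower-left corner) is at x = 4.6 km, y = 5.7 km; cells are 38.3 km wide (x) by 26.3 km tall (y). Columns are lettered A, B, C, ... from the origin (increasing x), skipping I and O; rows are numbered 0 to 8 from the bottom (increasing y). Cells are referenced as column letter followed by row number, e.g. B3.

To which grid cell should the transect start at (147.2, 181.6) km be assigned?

D6

Column index: ⌊(147.2 − 4.6) / 38.3⌋ = ⌊3.723⌋ = 3 → column D
Row offset from origin: ⌊(181.6 − 5.7) / 26.3⌋ = ⌊6.688⌋ = 6 → row 6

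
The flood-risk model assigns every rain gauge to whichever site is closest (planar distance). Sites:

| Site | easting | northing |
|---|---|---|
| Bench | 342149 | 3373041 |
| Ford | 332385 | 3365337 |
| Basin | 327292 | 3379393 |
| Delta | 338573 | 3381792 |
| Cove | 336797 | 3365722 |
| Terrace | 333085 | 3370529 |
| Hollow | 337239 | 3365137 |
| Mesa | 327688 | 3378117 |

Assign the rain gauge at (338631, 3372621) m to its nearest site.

Bench

Squared distances to each site:
Bench: 12552724.000; Ford: 92069172.000; Basin: 174432905.000; Delta: 84110605.000; Cove: 50959757.000; Terrace: 35134580.000; Hollow: 57947920.000; Mesa: 149955265.000.
Minimum at Bench.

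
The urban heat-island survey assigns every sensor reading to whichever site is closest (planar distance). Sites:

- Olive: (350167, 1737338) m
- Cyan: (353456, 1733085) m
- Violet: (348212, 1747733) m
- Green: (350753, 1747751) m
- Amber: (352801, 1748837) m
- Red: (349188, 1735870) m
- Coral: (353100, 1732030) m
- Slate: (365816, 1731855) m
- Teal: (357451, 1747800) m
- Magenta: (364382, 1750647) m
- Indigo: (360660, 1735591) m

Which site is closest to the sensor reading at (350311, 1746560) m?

Squared distances to each site:
Olive: 85066020.000; Cyan: 191466650.000; Violet: 5781730.000; Green: 1613845.000; Amber: 11384829.000; Red: 115537229.000; Coral: 218899421.000; Slate: 456642050.000; Teal: 52517200.000; Magenta: 214696610.000; Indigo: 227420762.000.
Minimum at Green.

Green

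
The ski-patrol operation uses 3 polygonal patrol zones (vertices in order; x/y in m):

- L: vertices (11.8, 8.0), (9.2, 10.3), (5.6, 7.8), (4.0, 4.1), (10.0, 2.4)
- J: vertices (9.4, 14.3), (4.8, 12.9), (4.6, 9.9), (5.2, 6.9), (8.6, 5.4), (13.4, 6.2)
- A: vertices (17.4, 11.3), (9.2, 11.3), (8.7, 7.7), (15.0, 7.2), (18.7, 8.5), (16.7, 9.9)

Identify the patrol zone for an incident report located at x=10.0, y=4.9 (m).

Cast a ray rightward from (10.0, 4.9). For each polygon, the edges (by vertex number in listed order) whose endpoints lie on opposite sides of y = 4.9, where each meets that height, and whether that is right or left of the point:
L: 3–4 at x≈4.35 (left), 5–1 at x≈10.80 (right) → 1 crossing.
J: no edge straddles that height → 0 crossings.
A: no edge straddles that height → 0 crossings.
Only L has an odd count, so the point is inside L.

L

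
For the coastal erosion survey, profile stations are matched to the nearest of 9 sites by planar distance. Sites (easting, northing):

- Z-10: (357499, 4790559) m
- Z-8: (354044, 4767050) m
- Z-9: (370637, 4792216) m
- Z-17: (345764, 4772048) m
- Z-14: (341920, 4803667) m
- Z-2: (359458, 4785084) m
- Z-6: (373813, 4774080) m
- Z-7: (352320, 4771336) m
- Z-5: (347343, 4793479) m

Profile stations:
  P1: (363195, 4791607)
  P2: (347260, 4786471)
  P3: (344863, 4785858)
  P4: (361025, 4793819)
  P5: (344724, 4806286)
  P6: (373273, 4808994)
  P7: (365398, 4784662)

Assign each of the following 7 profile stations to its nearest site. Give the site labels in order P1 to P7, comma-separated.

P1 → Z-10 (d²=33542720.00)
P2 → Z-5 (d²=49118953.00)
P3 → Z-5 (d²=64230041.00)
P4 → Z-10 (d²=23060276.00)
P5 → Z-14 (d²=14721577.00)
P6 → Z-9 (d²=288449780.00)
P7 → Z-2 (d²=35461684.00)

Z-10, Z-5, Z-5, Z-10, Z-14, Z-9, Z-2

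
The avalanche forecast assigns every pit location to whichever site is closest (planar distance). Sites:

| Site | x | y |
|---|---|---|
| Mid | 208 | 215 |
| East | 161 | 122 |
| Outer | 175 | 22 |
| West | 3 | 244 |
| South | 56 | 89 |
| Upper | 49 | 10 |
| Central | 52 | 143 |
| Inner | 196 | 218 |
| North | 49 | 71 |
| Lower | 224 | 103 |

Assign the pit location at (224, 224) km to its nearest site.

Squared distances to each site:
Mid: 337.000; East: 14373.000; Outer: 43205.000; West: 49241.000; South: 46449.000; Upper: 76421.000; Central: 36145.000; Inner: 820.000; North: 54034.000; Lower: 14641.000.
Minimum at Mid.

Mid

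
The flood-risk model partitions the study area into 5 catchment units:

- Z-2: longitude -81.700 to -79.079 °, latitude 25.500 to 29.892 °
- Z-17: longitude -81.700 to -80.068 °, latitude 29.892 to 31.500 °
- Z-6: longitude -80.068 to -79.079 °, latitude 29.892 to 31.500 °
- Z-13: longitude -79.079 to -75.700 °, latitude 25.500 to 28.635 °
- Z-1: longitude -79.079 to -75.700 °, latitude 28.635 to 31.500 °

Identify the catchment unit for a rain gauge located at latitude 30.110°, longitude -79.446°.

Z-6

The point has longitude = -79.446 and latitude = 30.110.
Only Z-6 satisfies -80.068 ≤ longitude ≤ -79.079 and 29.892 ≤ latitude ≤ 31.500.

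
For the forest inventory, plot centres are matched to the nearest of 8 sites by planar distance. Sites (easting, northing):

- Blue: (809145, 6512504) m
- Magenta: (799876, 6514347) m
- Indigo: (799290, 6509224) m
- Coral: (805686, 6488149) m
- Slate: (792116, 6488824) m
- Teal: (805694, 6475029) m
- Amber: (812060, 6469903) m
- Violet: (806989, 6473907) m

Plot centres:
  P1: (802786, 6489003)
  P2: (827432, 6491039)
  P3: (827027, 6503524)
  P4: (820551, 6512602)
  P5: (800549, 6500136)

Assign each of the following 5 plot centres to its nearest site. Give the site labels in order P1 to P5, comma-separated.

Coral, Coral, Blue, Blue, Indigo

P1 → Coral (d²=9139316.00)
P2 → Coral (d²=481240616.00)
P3 → Blue (d²=400406324.00)
P4 → Blue (d²=130106440.00)
P5 → Indigo (d²=84176825.00)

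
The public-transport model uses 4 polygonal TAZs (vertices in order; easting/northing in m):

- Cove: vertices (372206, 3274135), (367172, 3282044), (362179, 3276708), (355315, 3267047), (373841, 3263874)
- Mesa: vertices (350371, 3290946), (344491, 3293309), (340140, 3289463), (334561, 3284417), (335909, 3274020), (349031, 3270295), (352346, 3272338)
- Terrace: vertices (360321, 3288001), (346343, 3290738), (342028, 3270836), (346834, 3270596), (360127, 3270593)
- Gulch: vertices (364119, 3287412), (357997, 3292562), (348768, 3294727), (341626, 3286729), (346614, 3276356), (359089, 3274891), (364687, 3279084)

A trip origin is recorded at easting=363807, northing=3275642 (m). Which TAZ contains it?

Cove

Cast a ray rightward from (363807, 3275642). For each polygon, the edges (by vertex number in listed order) whose endpoints lie on opposite sides of northing = 3275642, where each meets that height, and whether that is right or left of the point:
Cove: 1–2 at easting≈371246.8 (right), 3–4 at easting≈361421.6 (left) → 1 crossing.
Mesa: 4–5 at easting≈335698.7 (left), 7–1 at easting≈351995.3 (left) → 0 crossings.
Terrace: 2–3 at easting≈343070.0 (left), 5–1 at easting≈360183.3 (left) → 0 crossings.
Gulch: 5–6 at easting≈352694.0 (left), 6–7 at easting≈360091.6 (left) → 0 crossings.
Only Cove has an odd count, so the point is inside Cove.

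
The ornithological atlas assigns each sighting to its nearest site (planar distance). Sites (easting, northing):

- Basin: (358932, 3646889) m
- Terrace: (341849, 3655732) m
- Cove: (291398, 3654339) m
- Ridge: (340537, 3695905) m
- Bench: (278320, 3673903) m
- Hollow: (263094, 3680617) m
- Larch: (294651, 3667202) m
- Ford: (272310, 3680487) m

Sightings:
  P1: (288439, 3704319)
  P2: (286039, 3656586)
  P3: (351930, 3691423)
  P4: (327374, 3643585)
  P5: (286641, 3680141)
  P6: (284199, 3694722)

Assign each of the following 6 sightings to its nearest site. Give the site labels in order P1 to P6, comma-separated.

Ford, Cove, Ridge, Terrace, Bench, Ford

P1 → Ford (d²=828108865.00)
P2 → Cove (d²=33767890.00)
P3 → Ridge (d²=149888773.00)
P4 → Terrace (d²=357075234.00)
P5 → Bench (d²=108151685.00)
P6 → Ford (d²=343983546.00)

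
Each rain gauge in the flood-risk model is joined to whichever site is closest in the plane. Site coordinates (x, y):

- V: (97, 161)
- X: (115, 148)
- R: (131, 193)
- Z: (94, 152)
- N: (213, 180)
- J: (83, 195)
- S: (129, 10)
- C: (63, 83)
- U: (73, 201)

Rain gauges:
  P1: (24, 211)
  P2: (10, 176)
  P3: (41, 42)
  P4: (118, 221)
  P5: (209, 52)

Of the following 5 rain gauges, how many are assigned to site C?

P1 → U
P2 → U
P3 → C
P4 → R
P5 → S
1 of the 5 goes to C.

1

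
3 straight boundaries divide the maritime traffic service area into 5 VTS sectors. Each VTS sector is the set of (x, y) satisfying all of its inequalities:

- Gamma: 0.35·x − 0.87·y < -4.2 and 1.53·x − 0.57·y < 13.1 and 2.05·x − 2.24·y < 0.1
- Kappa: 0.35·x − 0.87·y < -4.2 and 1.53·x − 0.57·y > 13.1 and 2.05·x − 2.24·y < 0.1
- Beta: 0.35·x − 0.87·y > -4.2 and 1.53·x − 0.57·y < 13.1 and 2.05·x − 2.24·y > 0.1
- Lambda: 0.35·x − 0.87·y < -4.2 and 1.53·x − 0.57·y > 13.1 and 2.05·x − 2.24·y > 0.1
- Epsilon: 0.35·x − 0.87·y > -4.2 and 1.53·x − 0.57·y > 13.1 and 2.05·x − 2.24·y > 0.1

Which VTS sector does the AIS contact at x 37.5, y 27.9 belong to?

Lambda

0.35·37.5 − 0.87·27.9 = -11.148, which is < -4.2
1.53·37.5 − 0.57·27.9 = 41.472, which is > 13.1
2.05·37.5 − 2.24·27.9 = 14.379, which is > 0.1
This sign pattern matches Lambda.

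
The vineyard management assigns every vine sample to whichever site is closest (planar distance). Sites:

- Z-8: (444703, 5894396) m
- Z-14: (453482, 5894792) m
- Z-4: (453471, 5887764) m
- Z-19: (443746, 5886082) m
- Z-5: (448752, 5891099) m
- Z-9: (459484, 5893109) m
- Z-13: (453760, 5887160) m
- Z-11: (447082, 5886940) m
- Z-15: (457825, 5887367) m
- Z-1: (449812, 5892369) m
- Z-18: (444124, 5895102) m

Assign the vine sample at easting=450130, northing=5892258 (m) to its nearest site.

Squared distances to each site:
Z-8: 34023373.000; Z-14: 17657060.000; Z-4: 31358317.000; Z-19: 78898432.000; Z-5: 3242165.000; Z-9: 88221517.000; Z-13: 39166504.000; Z-11: 37571428.000; Z-15: 83134906.000; Z-1: 113445.000; Z-18: 44160372.000.
Minimum at Z-1.

Z-1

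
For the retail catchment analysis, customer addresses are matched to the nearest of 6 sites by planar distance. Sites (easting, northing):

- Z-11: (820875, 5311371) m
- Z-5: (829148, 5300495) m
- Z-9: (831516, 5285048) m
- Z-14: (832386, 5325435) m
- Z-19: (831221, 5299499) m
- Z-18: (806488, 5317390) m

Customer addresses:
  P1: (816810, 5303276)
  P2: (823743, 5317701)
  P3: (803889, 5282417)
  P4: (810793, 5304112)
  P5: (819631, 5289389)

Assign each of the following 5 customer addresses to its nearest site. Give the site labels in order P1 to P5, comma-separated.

P1 → Z-11 (d²=82053250.00)
P2 → Z-11 (d²=48294324.00)
P3 → Z-9 (d²=770173290.00)
P4 → Z-11 (d²=154339805.00)
P5 → Z-9 (d²=160097506.00)

Z-11, Z-11, Z-9, Z-11, Z-9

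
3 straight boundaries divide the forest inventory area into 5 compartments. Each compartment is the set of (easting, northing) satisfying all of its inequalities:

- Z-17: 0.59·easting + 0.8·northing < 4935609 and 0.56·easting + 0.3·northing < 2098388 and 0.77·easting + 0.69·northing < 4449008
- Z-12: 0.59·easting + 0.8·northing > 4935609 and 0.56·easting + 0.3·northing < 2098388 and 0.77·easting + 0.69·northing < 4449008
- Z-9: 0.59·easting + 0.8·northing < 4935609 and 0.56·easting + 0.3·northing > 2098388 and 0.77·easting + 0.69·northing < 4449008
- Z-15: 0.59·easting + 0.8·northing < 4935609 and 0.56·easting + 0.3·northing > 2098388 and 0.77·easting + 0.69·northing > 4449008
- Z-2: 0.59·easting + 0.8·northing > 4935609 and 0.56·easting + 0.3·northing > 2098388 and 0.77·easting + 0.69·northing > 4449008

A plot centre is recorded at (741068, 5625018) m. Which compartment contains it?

0.59·741068 + 0.8·5625018 = 4937244.520, which is > 4935609
0.56·741068 + 0.3·5625018 = 2102503.480, which is > 2098388
0.77·741068 + 0.69·5625018 = 4451884.780, which is > 4449008
This sign pattern matches Z-2.

Z-2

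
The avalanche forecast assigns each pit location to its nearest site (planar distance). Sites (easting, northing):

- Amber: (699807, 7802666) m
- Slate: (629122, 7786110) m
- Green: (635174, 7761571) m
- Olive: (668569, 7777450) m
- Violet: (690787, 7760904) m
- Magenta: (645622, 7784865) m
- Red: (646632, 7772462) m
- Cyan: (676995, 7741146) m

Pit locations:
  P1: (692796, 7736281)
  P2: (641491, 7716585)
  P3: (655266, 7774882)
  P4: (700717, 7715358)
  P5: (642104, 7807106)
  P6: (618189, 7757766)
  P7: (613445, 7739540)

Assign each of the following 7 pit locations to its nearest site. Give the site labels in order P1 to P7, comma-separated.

Cyan, Cyan, Red, Cyan, Magenta, Green, Green

P1 → Cyan (d²=273339826.00)
P2 → Cyan (d²=1863776737.00)
P3 → Red (d²=80402356.00)
P4 → Cyan (d²=1227754228.00)
P5 → Magenta (d²=507038405.00)
P6 → Green (d²=302968250.00)
P7 → Green (d²=957514402.00)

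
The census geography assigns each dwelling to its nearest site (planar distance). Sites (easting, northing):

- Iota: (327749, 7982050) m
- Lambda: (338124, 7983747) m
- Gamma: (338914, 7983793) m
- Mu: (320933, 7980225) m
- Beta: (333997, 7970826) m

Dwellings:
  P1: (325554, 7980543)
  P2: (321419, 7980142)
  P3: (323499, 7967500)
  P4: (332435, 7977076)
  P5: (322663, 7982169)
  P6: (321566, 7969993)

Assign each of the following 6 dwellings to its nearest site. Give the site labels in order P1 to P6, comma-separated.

P1 → Iota (d²=7089074.00)
P2 → Mu (d²=243085.00)
P3 → Beta (d²=121270280.00)
P4 → Beta (d²=41502344.00)
P5 → Mu (d²=6772036.00)
P6 → Mu (d²=105094513.00)

Iota, Mu, Beta, Beta, Mu, Mu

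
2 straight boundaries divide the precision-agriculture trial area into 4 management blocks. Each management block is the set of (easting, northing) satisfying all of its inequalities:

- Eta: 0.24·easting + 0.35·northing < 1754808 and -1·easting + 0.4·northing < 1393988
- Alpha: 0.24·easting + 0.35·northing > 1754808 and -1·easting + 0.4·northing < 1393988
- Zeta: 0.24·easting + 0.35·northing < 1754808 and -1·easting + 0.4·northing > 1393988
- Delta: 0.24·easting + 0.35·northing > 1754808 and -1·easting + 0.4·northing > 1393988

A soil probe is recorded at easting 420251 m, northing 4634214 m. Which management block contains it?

0.24·420251 + 0.35·4634214 = 1722835.140, which is < 1754808
-1·420251 + 0.4·4634214 = 1433434.600, which is > 1393988
This sign pattern matches Zeta.

Zeta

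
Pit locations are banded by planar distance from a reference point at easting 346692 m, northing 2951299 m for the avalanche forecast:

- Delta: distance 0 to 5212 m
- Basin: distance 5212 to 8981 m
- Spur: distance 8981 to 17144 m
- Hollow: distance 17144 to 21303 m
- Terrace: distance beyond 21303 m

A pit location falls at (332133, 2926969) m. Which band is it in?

Terrace

Distance = √((332133−346692)² + (2926969−2951299)²) = √(211964481.000 + 591948900.000) = 28353.366 m.
21303 ≤ 28353.366 < ∞ → Terrace.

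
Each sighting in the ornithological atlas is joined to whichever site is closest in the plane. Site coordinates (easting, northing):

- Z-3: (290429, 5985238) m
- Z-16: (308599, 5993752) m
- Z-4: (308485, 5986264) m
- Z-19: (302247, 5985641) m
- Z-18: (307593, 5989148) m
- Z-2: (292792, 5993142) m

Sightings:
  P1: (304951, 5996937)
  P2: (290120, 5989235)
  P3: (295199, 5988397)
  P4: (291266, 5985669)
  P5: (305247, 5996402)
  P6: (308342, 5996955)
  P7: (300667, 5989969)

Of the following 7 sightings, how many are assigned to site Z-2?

1

P1 → Z-16
P2 → Z-3
P3 → Z-2
P4 → Z-3
P5 → Z-16
P6 → Z-16
P7 → Z-19
1 of the 7 goes to Z-2.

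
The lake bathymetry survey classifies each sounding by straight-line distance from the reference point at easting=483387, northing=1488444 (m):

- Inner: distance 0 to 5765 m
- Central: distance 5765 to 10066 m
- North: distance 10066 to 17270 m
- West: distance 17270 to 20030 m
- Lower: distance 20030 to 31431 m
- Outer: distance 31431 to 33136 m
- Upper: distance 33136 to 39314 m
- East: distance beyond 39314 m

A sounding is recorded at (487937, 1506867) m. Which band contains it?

West

Distance = √((487937−483387)² + (1506867−1488444)²) = √(20702500.000 + 339406929.000) = 18976.549 m.
17270 ≤ 18976.549 < 20030 → West.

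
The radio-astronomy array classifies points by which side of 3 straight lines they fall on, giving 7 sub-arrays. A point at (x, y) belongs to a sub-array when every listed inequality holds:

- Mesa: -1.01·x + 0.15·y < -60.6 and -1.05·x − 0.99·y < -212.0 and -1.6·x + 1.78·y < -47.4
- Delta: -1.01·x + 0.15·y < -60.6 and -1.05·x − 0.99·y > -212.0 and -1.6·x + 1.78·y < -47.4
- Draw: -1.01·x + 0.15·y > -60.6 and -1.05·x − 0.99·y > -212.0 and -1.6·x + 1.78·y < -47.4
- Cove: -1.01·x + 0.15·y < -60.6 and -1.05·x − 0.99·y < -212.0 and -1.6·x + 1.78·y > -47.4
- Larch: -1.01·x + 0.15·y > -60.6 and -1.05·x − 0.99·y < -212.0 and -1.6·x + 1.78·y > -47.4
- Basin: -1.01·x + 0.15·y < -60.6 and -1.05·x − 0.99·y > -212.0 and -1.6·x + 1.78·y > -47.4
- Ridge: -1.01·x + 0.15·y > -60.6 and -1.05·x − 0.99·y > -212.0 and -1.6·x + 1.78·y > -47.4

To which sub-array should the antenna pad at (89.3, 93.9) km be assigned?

-1.01·89.3 + 0.15·93.9 = -76.108, which is < -60.6
-1.05·89.3 − 0.99·93.9 = -186.726, which is > -212.0
-1.6·89.3 + 1.78·93.9 = 24.262, which is > -47.4
This sign pattern matches Basin.

Basin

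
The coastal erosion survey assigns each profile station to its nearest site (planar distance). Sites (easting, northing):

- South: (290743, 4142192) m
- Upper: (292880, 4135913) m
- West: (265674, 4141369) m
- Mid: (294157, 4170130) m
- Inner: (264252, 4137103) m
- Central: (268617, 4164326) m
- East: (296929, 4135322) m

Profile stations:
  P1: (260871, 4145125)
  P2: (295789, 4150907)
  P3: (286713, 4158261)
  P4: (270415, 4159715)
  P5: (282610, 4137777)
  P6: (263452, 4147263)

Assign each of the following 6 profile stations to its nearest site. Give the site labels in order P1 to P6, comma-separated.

P1 → West (d²=37176345.00)
P2 → South (d²=101413341.00)
P3 → Mid (d²=196286297.00)
P4 → Central (d²=24494125.00)
P5 → South (d²=85637914.00)
P6 → West (d²=39676520.00)

West, South, Mid, Central, South, West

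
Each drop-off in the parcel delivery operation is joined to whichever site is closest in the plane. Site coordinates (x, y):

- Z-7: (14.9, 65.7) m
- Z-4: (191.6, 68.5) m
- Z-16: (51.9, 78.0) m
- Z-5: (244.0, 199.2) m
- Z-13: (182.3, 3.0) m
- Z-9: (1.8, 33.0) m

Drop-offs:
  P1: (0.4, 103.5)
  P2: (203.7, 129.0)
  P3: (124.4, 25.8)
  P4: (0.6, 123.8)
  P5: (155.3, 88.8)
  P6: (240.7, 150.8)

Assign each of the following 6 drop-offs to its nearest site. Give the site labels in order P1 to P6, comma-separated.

P1 → Z-7 (d²=1639.09)
P2 → Z-4 (d²=3806.66)
P3 → Z-13 (d²=3872.25)
P4 → Z-7 (d²=3580.10)
P5 → Z-4 (d²=1729.78)
P6 → Z-5 (d²=2353.45)

Z-7, Z-4, Z-13, Z-7, Z-4, Z-5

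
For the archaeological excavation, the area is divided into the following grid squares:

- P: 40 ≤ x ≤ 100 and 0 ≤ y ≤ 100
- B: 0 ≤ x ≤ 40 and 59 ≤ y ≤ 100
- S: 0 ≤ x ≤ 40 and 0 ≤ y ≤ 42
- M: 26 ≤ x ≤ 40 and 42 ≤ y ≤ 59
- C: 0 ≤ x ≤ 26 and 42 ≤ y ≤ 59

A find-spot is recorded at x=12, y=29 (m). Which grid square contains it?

The point has x = 12 and y = 29.
Only S satisfies 0 ≤ x ≤ 40 and 0 ≤ y ≤ 42.

S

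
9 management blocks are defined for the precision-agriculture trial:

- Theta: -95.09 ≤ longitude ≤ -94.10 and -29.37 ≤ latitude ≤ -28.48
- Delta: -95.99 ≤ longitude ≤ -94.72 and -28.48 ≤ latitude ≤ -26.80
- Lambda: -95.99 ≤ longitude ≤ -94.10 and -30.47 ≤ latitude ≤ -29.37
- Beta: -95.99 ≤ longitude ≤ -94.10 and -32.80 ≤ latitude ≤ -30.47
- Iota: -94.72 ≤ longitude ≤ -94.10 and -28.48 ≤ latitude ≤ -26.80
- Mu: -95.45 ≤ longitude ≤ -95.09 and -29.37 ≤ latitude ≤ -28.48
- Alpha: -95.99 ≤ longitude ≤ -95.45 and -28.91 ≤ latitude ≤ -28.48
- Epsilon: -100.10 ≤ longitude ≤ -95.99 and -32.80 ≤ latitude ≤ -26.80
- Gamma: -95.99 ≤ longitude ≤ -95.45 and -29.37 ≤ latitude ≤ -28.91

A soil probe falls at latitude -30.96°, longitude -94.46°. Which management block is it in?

The point has longitude = -94.46 and latitude = -30.96.
Only Beta satisfies -95.99 ≤ longitude ≤ -94.10 and -32.80 ≤ latitude ≤ -30.47.

Beta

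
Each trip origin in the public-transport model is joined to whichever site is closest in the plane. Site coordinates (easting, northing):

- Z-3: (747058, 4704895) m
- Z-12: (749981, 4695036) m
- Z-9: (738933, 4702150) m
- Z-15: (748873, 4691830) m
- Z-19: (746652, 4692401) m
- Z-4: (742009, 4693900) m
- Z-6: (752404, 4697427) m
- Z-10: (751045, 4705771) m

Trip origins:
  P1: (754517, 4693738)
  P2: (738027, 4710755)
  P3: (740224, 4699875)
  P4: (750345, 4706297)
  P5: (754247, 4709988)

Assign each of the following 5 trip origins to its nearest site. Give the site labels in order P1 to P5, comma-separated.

P1 → Z-6 (d²=18073490.00)
P2 → Z-9 (d²=74866861.00)
P3 → Z-9 (d²=6842306.00)
P4 → Z-10 (d²=766676.00)
P5 → Z-10 (d²=28035893.00)

Z-6, Z-9, Z-9, Z-10, Z-10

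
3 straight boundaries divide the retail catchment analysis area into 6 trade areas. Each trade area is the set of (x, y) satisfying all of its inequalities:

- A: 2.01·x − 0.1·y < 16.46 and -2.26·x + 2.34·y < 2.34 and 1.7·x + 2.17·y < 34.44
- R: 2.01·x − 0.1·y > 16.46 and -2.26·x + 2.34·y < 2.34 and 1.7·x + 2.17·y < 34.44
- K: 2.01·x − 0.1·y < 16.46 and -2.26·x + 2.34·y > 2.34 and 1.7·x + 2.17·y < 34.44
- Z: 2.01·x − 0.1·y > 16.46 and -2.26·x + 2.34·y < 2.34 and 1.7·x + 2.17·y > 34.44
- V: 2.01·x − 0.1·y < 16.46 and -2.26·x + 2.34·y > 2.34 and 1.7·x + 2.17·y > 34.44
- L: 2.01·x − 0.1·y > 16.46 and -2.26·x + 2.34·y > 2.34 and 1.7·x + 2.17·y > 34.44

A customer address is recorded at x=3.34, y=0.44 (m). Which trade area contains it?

A

2.01·3.34 − 0.1·0.44 = 6.669, which is < 16.46
-2.26·3.34 + 2.34·0.44 = -6.519, which is < 2.34
1.7·3.34 + 2.17·0.44 = 6.633, which is < 34.44
This sign pattern matches A.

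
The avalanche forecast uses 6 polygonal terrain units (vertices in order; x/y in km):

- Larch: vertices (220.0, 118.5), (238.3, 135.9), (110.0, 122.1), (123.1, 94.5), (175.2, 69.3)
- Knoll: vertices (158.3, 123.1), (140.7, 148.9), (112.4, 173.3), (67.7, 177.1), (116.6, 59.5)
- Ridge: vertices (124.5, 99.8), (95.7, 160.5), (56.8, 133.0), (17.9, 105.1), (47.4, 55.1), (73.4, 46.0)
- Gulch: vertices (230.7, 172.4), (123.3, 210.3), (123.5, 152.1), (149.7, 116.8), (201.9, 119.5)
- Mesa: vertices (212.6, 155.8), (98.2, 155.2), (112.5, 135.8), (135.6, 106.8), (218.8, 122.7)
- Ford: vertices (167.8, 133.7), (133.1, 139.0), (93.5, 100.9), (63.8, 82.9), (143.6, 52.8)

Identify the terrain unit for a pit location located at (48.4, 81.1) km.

Ridge

Cast a ray rightward from (48.4, 81.1). For each polygon, the edges (by vertex number in listed order) whose endpoints lie on opposite sides of y = 81.1, where each meets that height, and whether that is right or left of the point:
Larch: 4–5 at x≈150.80 (right), 5–1 at x≈185.94 (right) → 2 crossings.
Knoll: 4–5 at x≈107.62 (right), 5–1 at x≈130.76 (right) → 2 crossings.
Ridge: 4–5 at x≈32.06 (left), 6–1 at x≈106.74 (right) → 1 crossing.
Gulch: no edge straddles that height → 0 crossings.
Mesa: no edge straddles that height → 0 crossings.
Ford: 4–5 at x≈68.57 (right), 5–1 at x≈152.07 (right) → 2 crossings.
Only Ridge has an odd count, so the point is inside Ridge.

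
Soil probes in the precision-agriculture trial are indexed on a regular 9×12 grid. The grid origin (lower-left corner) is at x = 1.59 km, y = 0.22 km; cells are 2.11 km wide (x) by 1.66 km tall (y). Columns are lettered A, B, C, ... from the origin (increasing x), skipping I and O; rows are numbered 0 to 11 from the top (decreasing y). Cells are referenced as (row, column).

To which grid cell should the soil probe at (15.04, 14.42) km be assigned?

(3, G)

Column index: ⌊(15.04 − 1.59) / 2.11⌋ = ⌊6.374⌋ = 6 → column G
Row offset from origin: ⌊(14.42 − 0.22) / 1.66⌋ = ⌊8.554⌋ = 8 → row 3 (counted from top)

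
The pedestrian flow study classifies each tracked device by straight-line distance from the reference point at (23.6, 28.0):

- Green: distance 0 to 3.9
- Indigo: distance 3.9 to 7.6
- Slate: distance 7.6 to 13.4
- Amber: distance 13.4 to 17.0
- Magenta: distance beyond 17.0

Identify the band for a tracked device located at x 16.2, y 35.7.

Distance = √((16.2−23.6)² + (35.7−28.0)²) = √(54.760 + 59.290) = 10.679.
7.6 ≤ 10.679 < 13.4 → Slate.

Slate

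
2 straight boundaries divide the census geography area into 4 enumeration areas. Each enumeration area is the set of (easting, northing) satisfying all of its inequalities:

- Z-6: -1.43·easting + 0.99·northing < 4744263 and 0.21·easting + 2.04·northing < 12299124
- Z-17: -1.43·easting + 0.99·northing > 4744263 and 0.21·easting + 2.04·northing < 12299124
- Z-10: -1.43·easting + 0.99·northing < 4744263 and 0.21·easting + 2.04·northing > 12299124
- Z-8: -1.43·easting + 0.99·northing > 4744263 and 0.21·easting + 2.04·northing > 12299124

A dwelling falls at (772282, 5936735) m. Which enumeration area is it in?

Z-17

-1.43·772282 + 0.99·5936735 = 4773004.390, which is > 4744263
0.21·772282 + 2.04·5936735 = 12273118.620, which is < 12299124
This sign pattern matches Z-17.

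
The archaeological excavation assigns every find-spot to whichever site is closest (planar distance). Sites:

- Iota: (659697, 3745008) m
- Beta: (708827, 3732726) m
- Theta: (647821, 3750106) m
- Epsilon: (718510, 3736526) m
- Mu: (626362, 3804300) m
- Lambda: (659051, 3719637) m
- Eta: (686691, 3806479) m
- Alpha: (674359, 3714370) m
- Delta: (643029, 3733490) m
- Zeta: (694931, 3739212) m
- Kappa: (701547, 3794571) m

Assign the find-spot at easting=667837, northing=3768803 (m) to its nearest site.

Iota

Squared distances to each site:
Iota: 632461625.000; Beta: 2981730029.000; Theta: 750218065.000; Epsilon: 3609557658.000; Mu: 2980212634.000; Lambda: 2494489352.000; Eta: 1774954292.000; Alpha: 3005487973.000; Delta: 1862444833.000; Zeta: 1609712117.000; Kappa: 1800353924.000.
Minimum at Iota.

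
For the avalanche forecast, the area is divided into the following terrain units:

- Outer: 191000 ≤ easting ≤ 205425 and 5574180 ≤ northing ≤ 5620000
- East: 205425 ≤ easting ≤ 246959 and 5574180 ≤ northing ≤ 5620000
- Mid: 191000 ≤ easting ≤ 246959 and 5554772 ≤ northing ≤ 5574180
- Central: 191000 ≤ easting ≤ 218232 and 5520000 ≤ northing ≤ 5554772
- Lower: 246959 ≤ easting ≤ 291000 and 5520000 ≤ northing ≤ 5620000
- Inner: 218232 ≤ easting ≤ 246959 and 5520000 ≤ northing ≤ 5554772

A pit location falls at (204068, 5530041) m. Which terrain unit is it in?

Central

The point has easting = 204068 and northing = 5530041.
Only Central satisfies 191000 ≤ easting ≤ 218232 and 5520000 ≤ northing ≤ 5554772.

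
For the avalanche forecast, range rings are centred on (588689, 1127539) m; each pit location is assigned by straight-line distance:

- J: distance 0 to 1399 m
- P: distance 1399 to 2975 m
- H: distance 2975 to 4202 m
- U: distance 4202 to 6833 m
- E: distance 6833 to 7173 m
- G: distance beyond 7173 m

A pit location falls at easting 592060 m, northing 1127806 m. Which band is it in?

H

Distance = √((592060−588689)² + (1127806−1127539)²) = √(11363641.000 + 71289.000) = 3381.557 m.
2975 ≤ 3381.557 < 4202 → H.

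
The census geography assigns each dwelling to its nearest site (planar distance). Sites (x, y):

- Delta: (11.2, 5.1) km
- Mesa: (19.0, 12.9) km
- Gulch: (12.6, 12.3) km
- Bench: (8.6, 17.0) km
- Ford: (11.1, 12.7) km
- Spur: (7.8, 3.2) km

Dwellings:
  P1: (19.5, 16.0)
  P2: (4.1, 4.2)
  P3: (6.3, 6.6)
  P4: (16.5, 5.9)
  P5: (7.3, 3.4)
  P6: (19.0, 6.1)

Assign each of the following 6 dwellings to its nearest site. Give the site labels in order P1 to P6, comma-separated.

P1 → Mesa (d²=9.86)
P2 → Spur (d²=14.69)
P3 → Spur (d²=13.81)
P4 → Delta (d²=28.73)
P5 → Spur (d²=0.29)
P6 → Mesa (d²=46.24)

Mesa, Spur, Spur, Delta, Spur, Mesa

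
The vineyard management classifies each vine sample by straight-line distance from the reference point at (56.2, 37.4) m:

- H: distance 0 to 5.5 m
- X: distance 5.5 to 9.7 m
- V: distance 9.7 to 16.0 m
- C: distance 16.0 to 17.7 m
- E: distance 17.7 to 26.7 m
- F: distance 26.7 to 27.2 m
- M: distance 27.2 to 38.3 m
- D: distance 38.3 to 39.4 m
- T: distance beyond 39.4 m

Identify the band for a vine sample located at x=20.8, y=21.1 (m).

Distance = √((20.8−56.2)² + (21.1−37.4)²) = √(1253.160 + 265.690) = 38.972 m.
38.3 ≤ 38.972 < 39.4 → D.

D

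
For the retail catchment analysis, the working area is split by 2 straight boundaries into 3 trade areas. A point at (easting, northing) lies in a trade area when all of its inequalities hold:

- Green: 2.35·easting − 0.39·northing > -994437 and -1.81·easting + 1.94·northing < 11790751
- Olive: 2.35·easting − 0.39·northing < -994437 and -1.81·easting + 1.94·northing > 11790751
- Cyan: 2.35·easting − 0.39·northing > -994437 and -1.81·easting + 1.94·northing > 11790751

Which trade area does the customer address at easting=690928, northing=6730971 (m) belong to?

2.35·690928 − 0.39·6730971 = -1001397.890, which is < -994437
-1.81·690928 + 1.94·6730971 = 11807504.060, which is > 11790751
This sign pattern matches Olive.

Olive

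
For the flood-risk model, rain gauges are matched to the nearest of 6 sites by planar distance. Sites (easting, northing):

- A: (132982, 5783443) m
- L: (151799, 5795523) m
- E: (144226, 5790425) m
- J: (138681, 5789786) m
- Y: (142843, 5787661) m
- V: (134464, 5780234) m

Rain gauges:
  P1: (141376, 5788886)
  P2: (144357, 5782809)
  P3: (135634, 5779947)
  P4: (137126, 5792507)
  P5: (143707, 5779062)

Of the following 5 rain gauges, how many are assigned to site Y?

P1 → Y
P2 → Y
P3 → V
P4 → J
P5 → Y
3 of the 5 go to Y.

3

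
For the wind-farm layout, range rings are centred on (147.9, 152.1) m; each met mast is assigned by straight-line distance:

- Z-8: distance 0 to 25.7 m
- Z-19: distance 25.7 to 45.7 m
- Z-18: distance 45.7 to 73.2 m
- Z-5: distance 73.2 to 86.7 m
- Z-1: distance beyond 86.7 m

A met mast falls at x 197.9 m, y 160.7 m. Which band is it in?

Z-18

Distance = √((197.9−147.9)² + (160.7−152.1)²) = √(2500.000 + 73.960) = 50.734 m.
45.7 ≤ 50.734 < 73.2 → Z-18.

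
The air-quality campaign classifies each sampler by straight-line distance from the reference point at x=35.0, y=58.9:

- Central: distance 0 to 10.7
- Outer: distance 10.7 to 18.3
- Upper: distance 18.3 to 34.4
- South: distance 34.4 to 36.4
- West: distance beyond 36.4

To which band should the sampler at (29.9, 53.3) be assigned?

Central

Distance = √((29.9−35.0)² + (53.3−58.9)²) = √(26.010 + 31.360) = 7.574.
0 ≤ 7.574 < 10.7 → Central.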